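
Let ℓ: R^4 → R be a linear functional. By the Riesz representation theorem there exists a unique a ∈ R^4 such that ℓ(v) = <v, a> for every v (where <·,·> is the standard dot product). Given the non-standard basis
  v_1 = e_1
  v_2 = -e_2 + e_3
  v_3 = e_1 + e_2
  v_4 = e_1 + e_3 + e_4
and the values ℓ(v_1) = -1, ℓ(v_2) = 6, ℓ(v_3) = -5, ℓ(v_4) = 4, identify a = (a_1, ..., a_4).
a = (-1, -4, 2, 3)

Write a = (a_1, ..., a_4) in the standard basis. For each basis vector v_i, ℓ(v_i) = <v_i, a> is a linear equation in the a_j's. Collect the n equations into a matrix system V a = ℓ, where row i of V is v_i (expressed in the standard basis). Since V is invertible (lower-triangular with 1s on the diagonal, up to permutation), solve by back-substitution:
  V =
[[1, 0, 0, 0],
 [0, -1, 1, 0],
 [1, 1, 0, 0],
 [1, 0, 1, 1]]
  V a = (-1, 6, -5, 4)
Solving gives a = (-1, -4, 2, 3).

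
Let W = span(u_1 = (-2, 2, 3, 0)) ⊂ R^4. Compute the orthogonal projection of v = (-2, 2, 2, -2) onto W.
proj_W(v) = (-28/17, 28/17, 42/17, 0)

Set up U = [u_1 | ... | u_1] ∈ R^(4×1). The projector onto W = col(U) is P = U (U^T U)^(-1) U^T.
Compute U^T U =
  [17],
and U^T v = (14).
Solve U^T U · c = U^T v for the coefficients: c = (14/17). The projection is proj_W(v) = U c.
Check: (v - proj_W(v)) · u_1 = 0  (should be 0).
Result: proj_W(v) = (-28/17, 28/17, 42/17, 0).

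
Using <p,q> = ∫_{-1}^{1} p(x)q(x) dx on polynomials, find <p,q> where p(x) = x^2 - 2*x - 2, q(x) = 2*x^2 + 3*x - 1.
<p,q> = -38/15

Expand the product: p(x)·q(x) = 2*x^4 - x^3 - 11*x^2 - 4*x + 2.
∫_{-1}^{1} of each monomial x^k gives [2/(k+1) if k even, 0 if k odd]. Integrating term-by-term (or equivalently evaluating the antiderivative F(x) = 2*x^5/5 - x^4/4 - 11*x^3/3 - 2*x^2 + 2*x at the endpoints):
  F(1) − F(−1) = -211/60 − (-59/60) = -38/15.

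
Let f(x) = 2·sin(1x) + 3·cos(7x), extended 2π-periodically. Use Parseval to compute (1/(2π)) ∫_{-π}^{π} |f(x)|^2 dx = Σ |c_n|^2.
Σ |c_n|^2 = 13/2

Expand |f|^2 and use orthogonality of {sin(nx), cos(mx)} on [-π, π]:
  ∫_{-π}^{π} sin(nx)^2 dx = π, ∫ cos(mx)^2 dx = π, and cross terms integrate to 0.
So ∫_{-π}^{π} f(x)^2 dx = 2^2 · π + 3^2 · π = (4 + 9)π.
Divide by 2π: (4 + 9)/2 = 13/2.
By Parseval, this equals Σ |c_n|^2.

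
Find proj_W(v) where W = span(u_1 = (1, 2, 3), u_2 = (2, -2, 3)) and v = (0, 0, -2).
proj_W(v) = (-16/21, -4/21, -34/21)

Set up U = [u_1 | ... | u_2] ∈ R^(3×2). The projector onto W = col(U) is P = U (U^T U)^(-1) U^T.
Compute U^T U =
  [14, 7]
  [7, 17],
and U^T v = (-6, -6).
Solve U^T U · c = U^T v for the coefficients: c = (-20/63, -2/9). The projection is proj_W(v) = U c.
Check: (v - proj_W(v)) · u_1 = 0  (should be 0).
Check: (v - proj_W(v)) · u_2 = 0  (should be 0).
Result: proj_W(v) = (-16/21, -4/21, -34/21).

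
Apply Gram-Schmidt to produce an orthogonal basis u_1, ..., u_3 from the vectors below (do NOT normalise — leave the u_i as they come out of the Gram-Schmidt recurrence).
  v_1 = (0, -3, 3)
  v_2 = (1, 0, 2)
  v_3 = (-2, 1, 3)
Orthogonal basis:
  u_1 = (0, -3, 3)
  u_2 = (1, 1, 1)
  u_3 = (-8/3, 4/3, 4/3)

Apply the Gram-Schmidt recurrence
  u_1 = v_1
  u_i = v_i − Σ_{j<i} ((v_i · u_j) / (u_j · u_j)) · u_j.

Step by step this gives:
  u_1 = (0, -3, 3)
  u_2 = (1, 1, 1)
  u_3 = (-8/3, 4/3, 4/3)

Orthogonality check:
  u_2 · u_1 = 0 (should be 0)
  u_3 · u_1 = 0 (should be 0)
  u_3 · u_2 = 0 (should be 0)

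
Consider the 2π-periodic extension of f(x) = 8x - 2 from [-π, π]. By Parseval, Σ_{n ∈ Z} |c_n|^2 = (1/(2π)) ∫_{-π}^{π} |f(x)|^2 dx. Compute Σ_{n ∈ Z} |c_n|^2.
Σ |c_n|^2 = 64π^2/3 + 4

Expand and integrate term by term over [-π, π]:
  ∫ (8x)^2 dx = 64·(2π^3/3); ∫ 2·8·(-2)·x dx = 0 (odd integrand); ∫ (-2)^2 dx = 4·2π.
So (1/(2π)) ∫_{-π}^{π} (8x - 2)^2 dx = 64π^2/3 + 4 = 64π^2/3 + 4.
Parseval ⇒ Σ |c_n|^2 = 64π^2/3 + 4.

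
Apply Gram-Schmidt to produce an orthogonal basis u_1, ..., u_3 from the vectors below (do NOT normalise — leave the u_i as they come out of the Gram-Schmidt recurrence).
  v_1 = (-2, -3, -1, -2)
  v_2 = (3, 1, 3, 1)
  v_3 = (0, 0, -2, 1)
Orthogonal basis:
  u_1 = (-2, -3, -1, -2)
  u_2 = (13/9, -4/3, 20/9, -5/9)
  u_3 = (65/82, -30/41, -32/41, 57/82)

Apply the Gram-Schmidt recurrence
  u_1 = v_1
  u_i = v_i − Σ_{j<i} ((v_i · u_j) / (u_j · u_j)) · u_j.

Step by step this gives:
  u_1 = (-2, -3, -1, -2)
  u_2 = (13/9, -4/3, 20/9, -5/9)
  u_3 = (65/82, -30/41, -32/41, 57/82)

Orthogonality check:
  u_2 · u_1 = 0 (should be 0)
  u_3 · u_1 = 0 (should be 0)
  u_3 · u_2 = 0 (should be 0)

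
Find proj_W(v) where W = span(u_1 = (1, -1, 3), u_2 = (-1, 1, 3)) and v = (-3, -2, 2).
proj_W(v) = (-1/2, 1/2, 2)

Set up U = [u_1 | ... | u_2] ∈ R^(3×2). The projector onto W = col(U) is P = U (U^T U)^(-1) U^T.
Compute U^T U =
  [11, 7]
  [7, 11],
and U^T v = (5, 7).
Solve U^T U · c = U^T v for the coefficients: c = (1/12, 7/12). The projection is proj_W(v) = U c.
Check: (v - proj_W(v)) · u_1 = 0  (should be 0).
Check: (v - proj_W(v)) · u_2 = 0  (should be 0).
Result: proj_W(v) = (-1/2, 1/2, 2).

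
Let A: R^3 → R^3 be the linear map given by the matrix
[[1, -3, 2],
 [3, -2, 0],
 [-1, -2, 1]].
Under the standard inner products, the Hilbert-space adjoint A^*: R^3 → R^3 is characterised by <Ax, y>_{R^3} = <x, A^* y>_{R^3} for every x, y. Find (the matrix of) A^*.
A^* = A^T =
[[1, 3, -1],
 [-3, -2, -2],
 [2, 0, 1]]

For real matrices with standard dot products, the defining identity <Ax, y> = <x, A^* y> gives (Ax)^T y = x^T (A^*) y, i.e. x^T A^T y = x^T (A^*) y. Since this holds for all x, y, we must have A^* = A^T. Therefore
A^* =
[[1, 3, -1],
 [-3, -2, -2],
 [2, 0, 1]].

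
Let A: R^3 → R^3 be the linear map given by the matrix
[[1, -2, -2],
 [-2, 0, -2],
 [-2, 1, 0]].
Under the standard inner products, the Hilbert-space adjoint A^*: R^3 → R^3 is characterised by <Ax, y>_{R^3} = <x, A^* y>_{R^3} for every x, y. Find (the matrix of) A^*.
A^* = A^T =
[[1, -2, -2],
 [-2, 0, 1],
 [-2, -2, 0]]

For real matrices with standard dot products, the defining identity <Ax, y> = <x, A^* y> gives (Ax)^T y = x^T (A^*) y, i.e. x^T A^T y = x^T (A^*) y. Since this holds for all x, y, we must have A^* = A^T. Therefore
A^* =
[[1, -2, -2],
 [-2, 0, 1],
 [-2, -2, 0]].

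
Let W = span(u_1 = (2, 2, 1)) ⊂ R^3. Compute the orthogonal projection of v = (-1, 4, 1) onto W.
proj_W(v) = (14/9, 14/9, 7/9)

Set up U = [u_1 | ... | u_1] ∈ R^(3×1). The projector onto W = col(U) is P = U (U^T U)^(-1) U^T.
Compute U^T U =
  [9],
and U^T v = (7).
Solve U^T U · c = U^T v for the coefficients: c = (7/9). The projection is proj_W(v) = U c.
Check: (v - proj_W(v)) · u_1 = 0  (should be 0).
Result: proj_W(v) = (14/9, 14/9, 7/9).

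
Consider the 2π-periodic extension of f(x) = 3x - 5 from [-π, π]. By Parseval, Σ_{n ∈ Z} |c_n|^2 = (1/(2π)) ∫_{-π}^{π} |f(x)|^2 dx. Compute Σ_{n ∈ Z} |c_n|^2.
Σ |c_n|^2 = 3π^2 + 25

Expand and integrate term by term over [-π, π]:
  ∫ (3x)^2 dx = 9·(2π^3/3); ∫ 2·3·(-5)·x dx = 0 (odd integrand); ∫ (-5)^2 dx = 25·2π.
So (1/(2π)) ∫_{-π}^{π} (3x - 5)^2 dx = 9π^2/3 + 25 = 3π^2 + 25.
Parseval ⇒ Σ |c_n|^2 = 3π^2 + 25.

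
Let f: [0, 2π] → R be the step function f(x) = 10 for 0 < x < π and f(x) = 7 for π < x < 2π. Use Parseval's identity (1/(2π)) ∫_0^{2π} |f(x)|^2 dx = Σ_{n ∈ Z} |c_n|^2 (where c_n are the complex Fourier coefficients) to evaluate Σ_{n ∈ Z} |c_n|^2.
Σ |c_n|^2 = 149/2

Parseval equates the L^2 energy of f (normalised by 1/(2π)) with the ℓ^2 sum of its Fourier coefficients: (1/(2π)) ∫_0^{2π} |f|^2 = Σ |c_n|^2.
Compute the left side: (1/(2π)) [∫_0^π 10^2 dx + ∫_π^{2π} 7^2 dx] = (1/(2π)) · (100π + 49π) = (100 + 49)/2 = 149/2.
So Σ_{n ∈ Z} |c_n|^2 = 149/2.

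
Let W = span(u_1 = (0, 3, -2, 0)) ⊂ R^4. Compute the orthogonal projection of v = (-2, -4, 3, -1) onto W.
proj_W(v) = (0, -54/13, 36/13, 0)

Set up U = [u_1 | ... | u_1] ∈ R^(4×1). The projector onto W = col(U) is P = U (U^T U)^(-1) U^T.
Compute U^T U =
  [13],
and U^T v = (-18).
Solve U^T U · c = U^T v for the coefficients: c = (-18/13). The projection is proj_W(v) = U c.
Check: (v - proj_W(v)) · u_1 = 0  (should be 0).
Result: proj_W(v) = (0, -54/13, 36/13, 0).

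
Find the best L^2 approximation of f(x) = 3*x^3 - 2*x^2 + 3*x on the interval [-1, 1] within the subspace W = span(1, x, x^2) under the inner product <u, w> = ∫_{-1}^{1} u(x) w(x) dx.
g(x) = -2*x^2 + 24*x/5

The best approximation g ∈ W is the orthogonal projection of f onto W. Writing g = a_0 + a_1 x + a_2 x^2, the coefficients solve the normal equations G · a = b where
  G_{ij} = <φ_i, φ_j> and b_i = <f, φ_i>, with φ_0 = 1, φ_1 = x, φ_2 = x^2.
G =
  [2, 0, 2/3]
  [0, 2/3, 0]
  [2/3, 0, 2/5],
b = (-4/3, 16/5, -4/5).
Solving gives a_0 = 0, a_1 = 24/5, a_2 = -2, so
  g(x) = -2*x^2 + 24*x/5.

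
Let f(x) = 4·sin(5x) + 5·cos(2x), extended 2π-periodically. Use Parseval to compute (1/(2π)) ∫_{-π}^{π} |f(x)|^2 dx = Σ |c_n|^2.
Σ |c_n|^2 = 41/2

Expand |f|^2 and use orthogonality of {sin(nx), cos(mx)} on [-π, π]:
  ∫_{-π}^{π} sin(nx)^2 dx = π, ∫ cos(mx)^2 dx = π, and cross terms integrate to 0.
So ∫_{-π}^{π} f(x)^2 dx = 4^2 · π + 5^2 · π = (16 + 25)π.
Divide by 2π: (16 + 25)/2 = 41/2.
By Parseval, this equals Σ |c_n|^2.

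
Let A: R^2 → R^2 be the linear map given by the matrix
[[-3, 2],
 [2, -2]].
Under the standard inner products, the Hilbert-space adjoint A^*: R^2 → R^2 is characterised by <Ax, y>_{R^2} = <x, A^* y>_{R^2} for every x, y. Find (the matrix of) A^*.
A^* = A^T =
[[-3, 2],
 [2, -2]]

For real matrices with standard dot products, the defining identity <Ax, y> = <x, A^* y> gives (Ax)^T y = x^T (A^*) y, i.e. x^T A^T y = x^T (A^*) y. Since this holds for all x, y, we must have A^* = A^T. Therefore
A^* =
[[-3, 2],
 [2, -2]].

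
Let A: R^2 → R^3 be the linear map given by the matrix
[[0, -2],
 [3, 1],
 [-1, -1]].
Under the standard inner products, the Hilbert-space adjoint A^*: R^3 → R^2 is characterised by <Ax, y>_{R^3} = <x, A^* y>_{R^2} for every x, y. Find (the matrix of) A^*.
A^* = A^T =
[[0, 3, -1],
 [-2, 1, -1]]

For real matrices with standard dot products, the defining identity <Ax, y> = <x, A^* y> gives (Ax)^T y = x^T (A^*) y, i.e. x^T A^T y = x^T (A^*) y. Since this holds for all x, y, we must have A^* = A^T. Therefore
A^* =
[[0, 3, -1],
 [-2, 1, -1]].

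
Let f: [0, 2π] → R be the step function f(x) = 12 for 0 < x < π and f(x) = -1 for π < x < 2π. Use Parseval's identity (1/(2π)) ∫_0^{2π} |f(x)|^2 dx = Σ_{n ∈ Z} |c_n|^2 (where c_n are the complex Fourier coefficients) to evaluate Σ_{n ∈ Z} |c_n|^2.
Σ |c_n|^2 = 145/2

Parseval equates the L^2 energy of f (normalised by 1/(2π)) with the ℓ^2 sum of its Fourier coefficients: (1/(2π)) ∫_0^{2π} |f|^2 = Σ |c_n|^2.
Compute the left side: (1/(2π)) [∫_0^π 12^2 dx + ∫_π^{2π} (-1)^2 dx] = (1/(2π)) · (144π + 1π) = (144 + 1)/2 = 145/2.
So Σ_{n ∈ Z} |c_n|^2 = 145/2.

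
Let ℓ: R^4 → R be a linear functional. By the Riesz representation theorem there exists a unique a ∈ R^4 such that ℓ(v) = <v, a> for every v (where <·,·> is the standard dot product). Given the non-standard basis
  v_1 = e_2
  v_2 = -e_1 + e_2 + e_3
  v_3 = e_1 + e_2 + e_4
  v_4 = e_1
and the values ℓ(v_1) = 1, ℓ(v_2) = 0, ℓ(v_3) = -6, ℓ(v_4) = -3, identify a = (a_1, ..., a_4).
a = (-3, 1, -4, -4)

Write a = (a_1, ..., a_4) in the standard basis. For each basis vector v_i, ℓ(v_i) = <v_i, a> is a linear equation in the a_j's. Collect the n equations into a matrix system V a = ℓ, where row i of V is v_i (expressed in the standard basis). Since V is invertible (lower-triangular with 1s on the diagonal, up to permutation), solve by back-substitution:
  V =
[[0, 1, 0, 0],
 [-1, 1, 1, 0],
 [1, 1, 0, 1],
 [1, 0, 0, 0]]
  V a = (1, 0, -6, -3)
Solving gives a = (-3, 1, -4, -4).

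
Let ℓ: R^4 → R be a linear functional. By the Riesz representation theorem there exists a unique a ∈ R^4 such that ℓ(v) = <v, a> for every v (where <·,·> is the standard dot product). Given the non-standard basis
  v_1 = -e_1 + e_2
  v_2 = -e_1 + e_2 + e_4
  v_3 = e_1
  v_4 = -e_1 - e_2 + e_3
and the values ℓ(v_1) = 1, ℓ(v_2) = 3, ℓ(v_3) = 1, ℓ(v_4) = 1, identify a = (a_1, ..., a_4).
a = (1, 2, 4, 2)

Write a = (a_1, ..., a_4) in the standard basis. For each basis vector v_i, ℓ(v_i) = <v_i, a> is a linear equation in the a_j's. Collect the n equations into a matrix system V a = ℓ, where row i of V is v_i (expressed in the standard basis). Since V is invertible (lower-triangular with 1s on the diagonal, up to permutation), solve by back-substitution:
  V =
[[-1, 1, 0, 0],
 [-1, 1, 0, 1],
 [1, 0, 0, 0],
 [-1, -1, 1, 0]]
  V a = (1, 3, 1, 1)
Solving gives a = (1, 2, 4, 2).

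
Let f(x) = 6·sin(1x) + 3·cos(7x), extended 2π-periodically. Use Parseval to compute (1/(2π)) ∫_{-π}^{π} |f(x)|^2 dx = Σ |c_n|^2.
Σ |c_n|^2 = 45/2

Expand |f|^2 and use orthogonality of {sin(nx), cos(mx)} on [-π, π]:
  ∫_{-π}^{π} sin(nx)^2 dx = π, ∫ cos(mx)^2 dx = π, and cross terms integrate to 0.
So ∫_{-π}^{π} f(x)^2 dx = 6^2 · π + 3^2 · π = (36 + 9)π.
Divide by 2π: (36 + 9)/2 = 45/2.
By Parseval, this equals Σ |c_n|^2.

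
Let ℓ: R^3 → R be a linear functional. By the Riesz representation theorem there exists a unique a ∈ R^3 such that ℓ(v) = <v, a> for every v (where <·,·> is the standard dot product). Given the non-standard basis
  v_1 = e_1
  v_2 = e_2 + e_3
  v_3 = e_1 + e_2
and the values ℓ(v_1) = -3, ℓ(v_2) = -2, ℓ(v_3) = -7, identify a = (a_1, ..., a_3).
a = (-3, -4, 2)

Write a = (a_1, ..., a_3) in the standard basis. For each basis vector v_i, ℓ(v_i) = <v_i, a> is a linear equation in the a_j's. Collect the n equations into a matrix system V a = ℓ, where row i of V is v_i (expressed in the standard basis). Since V is invertible (lower-triangular with 1s on the diagonal, up to permutation), solve by back-substitution:
  V =
[[1, 0, 0],
 [0, 1, 1],
 [1, 1, 0]]
  V a = (-3, -2, -7)
Solving gives a = (-3, -4, 2).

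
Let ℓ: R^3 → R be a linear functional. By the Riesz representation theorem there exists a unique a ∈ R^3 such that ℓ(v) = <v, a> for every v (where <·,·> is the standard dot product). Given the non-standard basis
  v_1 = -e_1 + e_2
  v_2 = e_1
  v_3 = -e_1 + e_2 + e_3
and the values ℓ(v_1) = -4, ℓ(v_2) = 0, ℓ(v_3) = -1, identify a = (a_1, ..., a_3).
a = (0, -4, 3)

Write a = (a_1, ..., a_3) in the standard basis. For each basis vector v_i, ℓ(v_i) = <v_i, a> is a linear equation in the a_j's. Collect the n equations into a matrix system V a = ℓ, where row i of V is v_i (expressed in the standard basis). Since V is invertible (lower-triangular with 1s on the diagonal, up to permutation), solve by back-substitution:
  V =
[[-1, 1, 0],
 [1, 0, 0],
 [-1, 1, 1]]
  V a = (-4, 0, -1)
Solving gives a = (0, -4, 3).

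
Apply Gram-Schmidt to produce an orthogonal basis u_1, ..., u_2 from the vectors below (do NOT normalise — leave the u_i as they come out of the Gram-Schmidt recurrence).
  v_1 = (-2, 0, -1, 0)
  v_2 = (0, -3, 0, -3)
Orthogonal basis:
  u_1 = (-2, 0, -1, 0)
  u_2 = (0, -3, 0, -3)

Apply the Gram-Schmidt recurrence
  u_1 = v_1
  u_i = v_i − Σ_{j<i} ((v_i · u_j) / (u_j · u_j)) · u_j.

Step by step this gives:
  u_1 = (-2, 0, -1, 0)
  u_2 = (0, -3, 0, -3)

Orthogonality check:
  u_2 · u_1 = 0 (should be 0)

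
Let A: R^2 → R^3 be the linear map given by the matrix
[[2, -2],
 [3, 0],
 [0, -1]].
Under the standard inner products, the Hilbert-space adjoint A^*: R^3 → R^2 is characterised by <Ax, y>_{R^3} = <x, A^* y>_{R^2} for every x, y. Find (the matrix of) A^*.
A^* = A^T =
[[2, 3, 0],
 [-2, 0, -1]]

For real matrices with standard dot products, the defining identity <Ax, y> = <x, A^* y> gives (Ax)^T y = x^T (A^*) y, i.e. x^T A^T y = x^T (A^*) y. Since this holds for all x, y, we must have A^* = A^T. Therefore
A^* =
[[2, 3, 0],
 [-2, 0, -1]].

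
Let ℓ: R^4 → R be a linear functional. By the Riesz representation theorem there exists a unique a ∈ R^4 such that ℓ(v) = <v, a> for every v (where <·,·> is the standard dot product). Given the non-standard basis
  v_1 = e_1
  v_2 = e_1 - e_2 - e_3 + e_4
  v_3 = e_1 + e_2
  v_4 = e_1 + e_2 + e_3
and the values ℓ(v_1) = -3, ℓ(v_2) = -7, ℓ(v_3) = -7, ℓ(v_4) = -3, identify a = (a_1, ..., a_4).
a = (-3, -4, 4, -4)

Write a = (a_1, ..., a_4) in the standard basis. For each basis vector v_i, ℓ(v_i) = <v_i, a> is a linear equation in the a_j's. Collect the n equations into a matrix system V a = ℓ, where row i of V is v_i (expressed in the standard basis). Since V is invertible (lower-triangular with 1s on the diagonal, up to permutation), solve by back-substitution:
  V =
[[1, 0, 0, 0],
 [1, -1, -1, 1],
 [1, 1, 0, 0],
 [1, 1, 1, 0]]
  V a = (-3, -7, -7, -3)
Solving gives a = (-3, -4, 4, -4).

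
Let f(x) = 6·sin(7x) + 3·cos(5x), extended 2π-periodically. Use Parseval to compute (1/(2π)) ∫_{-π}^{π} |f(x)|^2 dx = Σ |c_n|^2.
Σ |c_n|^2 = 45/2

Expand |f|^2 and use orthogonality of {sin(nx), cos(mx)} on [-π, π]:
  ∫_{-π}^{π} sin(nx)^2 dx = π, ∫ cos(mx)^2 dx = π, and cross terms integrate to 0.
So ∫_{-π}^{π} f(x)^2 dx = 6^2 · π + 3^2 · π = (36 + 9)π.
Divide by 2π: (36 + 9)/2 = 45/2.
By Parseval, this equals Σ |c_n|^2.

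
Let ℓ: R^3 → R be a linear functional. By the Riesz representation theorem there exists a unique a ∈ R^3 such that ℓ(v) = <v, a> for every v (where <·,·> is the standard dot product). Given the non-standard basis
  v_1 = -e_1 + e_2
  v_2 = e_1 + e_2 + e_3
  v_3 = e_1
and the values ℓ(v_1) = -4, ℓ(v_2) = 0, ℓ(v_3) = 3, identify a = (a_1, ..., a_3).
a = (3, -1, -2)

Write a = (a_1, ..., a_3) in the standard basis. For each basis vector v_i, ℓ(v_i) = <v_i, a> is a linear equation in the a_j's. Collect the n equations into a matrix system V a = ℓ, where row i of V is v_i (expressed in the standard basis). Since V is invertible (lower-triangular with 1s on the diagonal, up to permutation), solve by back-substitution:
  V =
[[-1, 1, 0],
 [1, 1, 1],
 [1, 0, 0]]
  V a = (-4, 0, 3)
Solving gives a = (3, -1, -2).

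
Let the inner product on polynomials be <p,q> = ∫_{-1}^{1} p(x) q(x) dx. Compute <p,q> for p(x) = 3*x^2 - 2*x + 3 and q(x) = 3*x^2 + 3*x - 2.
<p,q> = -52/5

Expand the product: p(x)·q(x) = 9*x^4 + 3*x^3 - 3*x^2 + 13*x - 6.
∫_{-1}^{1} of each monomial x^k gives [2/(k+1) if k even, 0 if k odd]. Integrating term-by-term (or equivalently evaluating the antiderivative F(x) = 9*x^5/5 + 3*x^4/4 - x^3 + 13*x^2/2 - 6*x at the endpoints):
  F(1) − F(−1) = 41/20 − (249/20) = -52/5.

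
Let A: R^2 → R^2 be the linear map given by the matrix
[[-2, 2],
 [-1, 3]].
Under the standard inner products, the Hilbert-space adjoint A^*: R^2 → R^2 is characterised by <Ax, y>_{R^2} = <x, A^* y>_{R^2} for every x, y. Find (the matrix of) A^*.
A^* = A^T =
[[-2, -1],
 [2, 3]]

For real matrices with standard dot products, the defining identity <Ax, y> = <x, A^* y> gives (Ax)^T y = x^T (A^*) y, i.e. x^T A^T y = x^T (A^*) y. Since this holds for all x, y, we must have A^* = A^T. Therefore
A^* =
[[-2, -1],
 [2, 3]].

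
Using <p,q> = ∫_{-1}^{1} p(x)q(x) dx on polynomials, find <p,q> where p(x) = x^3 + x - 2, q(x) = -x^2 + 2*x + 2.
<p,q> = -68/15

Expand the product: p(x)·q(x) = -x^5 + 2*x^4 + x^3 + 4*x^2 - 2*x - 4.
∫_{-1}^{1} of each monomial x^k gives [2/(k+1) if k even, 0 if k odd]. Integrating term-by-term (or equivalently evaluating the antiderivative F(x) = -x^6/6 + 2*x^5/5 + x^4/4 + 4*x^3/3 - x^2 - 4*x at the endpoints):
  F(1) − F(−1) = -191/60 − (27/20) = -68/15.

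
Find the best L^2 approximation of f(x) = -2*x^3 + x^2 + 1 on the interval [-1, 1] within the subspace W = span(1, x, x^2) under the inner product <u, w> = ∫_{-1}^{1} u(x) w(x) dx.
g(x) = x^2 - 6*x/5 + 1

The best approximation g ∈ W is the orthogonal projection of f onto W. Writing g = a_0 + a_1 x + a_2 x^2, the coefficients solve the normal equations G · a = b where
  G_{ij} = <φ_i, φ_j> and b_i = <f, φ_i>, with φ_0 = 1, φ_1 = x, φ_2 = x^2.
G =
  [2, 0, 2/3]
  [0, 2/3, 0]
  [2/3, 0, 2/5],
b = (8/3, -4/5, 16/15).
Solving gives a_0 = 1, a_1 = -6/5, a_2 = 1, so
  g(x) = x^2 - 6*x/5 + 1.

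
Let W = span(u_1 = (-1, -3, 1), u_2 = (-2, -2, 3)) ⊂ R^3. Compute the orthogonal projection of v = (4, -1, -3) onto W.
proj_W(v) = (145/66, -49/66, -133/33)

Set up U = [u_1 | ... | u_2] ∈ R^(3×2). The projector onto W = col(U) is P = U (U^T U)^(-1) U^T.
Compute U^T U =
  [11, 11]
  [11, 17],
and U^T v = (-4, -15).
Solve U^T U · c = U^T v for the coefficients: c = (97/66, -11/6). The projection is proj_W(v) = U c.
Check: (v - proj_W(v)) · u_1 = 0  (should be 0).
Check: (v - proj_W(v)) · u_2 = 0  (should be 0).
Result: proj_W(v) = (145/66, -49/66, -133/33).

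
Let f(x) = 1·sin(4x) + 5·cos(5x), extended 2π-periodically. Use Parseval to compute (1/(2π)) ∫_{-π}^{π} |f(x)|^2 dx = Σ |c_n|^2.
Σ |c_n|^2 = 13

Expand |f|^2 and use orthogonality of {sin(nx), cos(mx)} on [-π, π]:
  ∫_{-π}^{π} sin(nx)^2 dx = π, ∫ cos(mx)^2 dx = π, and cross terms integrate to 0.
So ∫_{-π}^{π} f(x)^2 dx = 1^2 · π + 5^2 · π = (1 + 25)π.
Divide by 2π: (1 + 25)/2 = 13.
By Parseval, this equals Σ |c_n|^2.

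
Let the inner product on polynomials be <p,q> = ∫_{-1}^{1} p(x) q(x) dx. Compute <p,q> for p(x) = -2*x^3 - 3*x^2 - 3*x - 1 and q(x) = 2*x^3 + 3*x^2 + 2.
<p,q> = -120/7

Expand the product: p(x)·q(x) = -4*x^6 - 12*x^5 - 15*x^4 - 15*x^3 - 9*x^2 - 6*x - 2.
∫_{-1}^{1} of each monomial x^k gives [2/(k+1) if k even, 0 if k odd]. Integrating term-by-term (or equivalently evaluating the antiderivative F(x) = -4*x^7/7 - 2*x^6 - 3*x^5 - 15*x^4/4 - 3*x^3 - 3*x^2 - 2*x at the endpoints):
  F(1) − F(−1) = -485/28 − (-5/28) = -120/7.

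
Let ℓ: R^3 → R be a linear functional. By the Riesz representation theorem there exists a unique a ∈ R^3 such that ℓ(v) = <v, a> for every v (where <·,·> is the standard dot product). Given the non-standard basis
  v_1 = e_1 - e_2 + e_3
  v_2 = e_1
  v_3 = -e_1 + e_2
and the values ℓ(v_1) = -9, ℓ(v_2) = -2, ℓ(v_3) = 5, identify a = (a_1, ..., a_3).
a = (-2, 3, -4)

Write a = (a_1, ..., a_3) in the standard basis. For each basis vector v_i, ℓ(v_i) = <v_i, a> is a linear equation in the a_j's. Collect the n equations into a matrix system V a = ℓ, where row i of V is v_i (expressed in the standard basis). Since V is invertible (lower-triangular with 1s on the diagonal, up to permutation), solve by back-substitution:
  V =
[[1, -1, 1],
 [1, 0, 0],
 [-1, 1, 0]]
  V a = (-9, -2, 5)
Solving gives a = (-2, 3, -4).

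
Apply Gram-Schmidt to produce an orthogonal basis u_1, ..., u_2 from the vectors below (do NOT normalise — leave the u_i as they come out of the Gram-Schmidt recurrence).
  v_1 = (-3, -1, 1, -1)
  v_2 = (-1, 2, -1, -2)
Orthogonal basis:
  u_1 = (-3, -1, 1, -1)
  u_2 = (-1/2, 13/6, -7/6, -11/6)

Apply the Gram-Schmidt recurrence
  u_1 = v_1
  u_i = v_i − Σ_{j<i} ((v_i · u_j) / (u_j · u_j)) · u_j.

Step by step this gives:
  u_1 = (-3, -1, 1, -1)
  u_2 = (-1/2, 13/6, -7/6, -11/6)

Orthogonality check:
  u_2 · u_1 = 0 (should be 0)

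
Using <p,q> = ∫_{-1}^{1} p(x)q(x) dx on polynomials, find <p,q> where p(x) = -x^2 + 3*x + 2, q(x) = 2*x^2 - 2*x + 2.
<p,q> = 68/15

Expand the product: p(x)·q(x) = -2*x^4 + 8*x^3 - 4*x^2 + 2*x + 4.
∫_{-1}^{1} of each monomial x^k gives [2/(k+1) if k even, 0 if k odd]. Integrating term-by-term (or equivalently evaluating the antiderivative F(x) = -2*x^5/5 + 2*x^4 - 4*x^3/3 + x^2 + 4*x at the endpoints):
  F(1) − F(−1) = 79/15 − (11/15) = 68/15.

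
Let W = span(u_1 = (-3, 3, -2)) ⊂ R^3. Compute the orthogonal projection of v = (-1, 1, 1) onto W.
proj_W(v) = (-6/11, 6/11, -4/11)

Set up U = [u_1 | ... | u_1] ∈ R^(3×1). The projector onto W = col(U) is P = U (U^T U)^(-1) U^T.
Compute U^T U =
  [22],
and U^T v = (4).
Solve U^T U · c = U^T v for the coefficients: c = (2/11). The projection is proj_W(v) = U c.
Check: (v - proj_W(v)) · u_1 = 0  (should be 0).
Result: proj_W(v) = (-6/11, 6/11, -4/11).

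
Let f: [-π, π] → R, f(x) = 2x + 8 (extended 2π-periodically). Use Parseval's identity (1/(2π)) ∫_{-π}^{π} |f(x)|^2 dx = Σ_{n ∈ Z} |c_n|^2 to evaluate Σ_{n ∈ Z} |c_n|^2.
Σ |c_n|^2 = 4π^2/3 + 64

Expand and integrate term by term over [-π, π]:
  ∫ (2x)^2 dx = 4·(2π^3/3); ∫ 2·2·(8)·x dx = 0 (odd integrand); ∫ 8^2 dx = 64·2π.
So (1/(2π)) ∫_{-π}^{π} (2x + 8)^2 dx = 4π^2/3 + 64 = 4π^2/3 + 64.
Parseval ⇒ Σ |c_n|^2 = 4π^2/3 + 64.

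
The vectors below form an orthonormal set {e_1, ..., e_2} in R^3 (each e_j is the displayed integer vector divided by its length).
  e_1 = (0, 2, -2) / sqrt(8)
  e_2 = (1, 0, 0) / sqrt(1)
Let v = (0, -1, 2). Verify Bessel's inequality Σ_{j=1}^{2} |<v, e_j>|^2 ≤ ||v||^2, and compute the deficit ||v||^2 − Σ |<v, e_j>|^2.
Σ |<v, e_j>|^2 = 9/2; ||v||^2 = 5; deficit = 1/2

Write each e_j = u_j / sqrt(<u_j, u_j>) where u_j is the displayed integer vector. Then <v, e_j> = <v, u_j> / sqrt(<u_j, u_j>), so |<v, e_j>|^2 = <v, u_j>^2 / <u_j, u_j>.
Coefficients: <v, e_1> = -6/sqrt(8), <v, e_2> = 0/sqrt(1).
Square and sum: Σ |<v, e_j>|^2 = 9/2.
Compute ||v||^2 = v·v = 5.
Deficit = 5 − 9/2 = 1/2 ≥ 0, confirming Bessel's inequality. (The deficit equals ||v − Σ <v,e_j> e_j||^2, the squared distance from v to span{e_j}.)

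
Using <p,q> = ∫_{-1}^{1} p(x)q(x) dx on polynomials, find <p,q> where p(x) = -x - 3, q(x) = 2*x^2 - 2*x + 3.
<p,q> = -62/3

Expand the product: p(x)·q(x) = -2*x^3 - 4*x^2 + 3*x - 9.
∫_{-1}^{1} of each monomial x^k gives [2/(k+1) if k even, 0 if k odd]. Integrating term-by-term (or equivalently evaluating the antiderivative F(x) = -x^4/2 - 4*x^3/3 + 3*x^2/2 - 9*x at the endpoints):
  F(1) − F(−1) = -28/3 − (34/3) = -62/3.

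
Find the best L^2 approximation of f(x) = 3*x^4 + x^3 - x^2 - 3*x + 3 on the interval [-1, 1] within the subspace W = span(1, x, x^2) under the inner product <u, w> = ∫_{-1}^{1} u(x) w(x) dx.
g(x) = 11*x^2/7 - 12*x/5 + 96/35

The best approximation g ∈ W is the orthogonal projection of f onto W. Writing g = a_0 + a_1 x + a_2 x^2, the coefficients solve the normal equations G · a = b where
  G_{ij} = <φ_i, φ_j> and b_i = <f, φ_i>, with φ_0 = 1, φ_1 = x, φ_2 = x^2.
G =
  [2, 0, 2/3]
  [0, 2/3, 0]
  [2/3, 0, 2/5],
b = (98/15, -8/5, 86/35).
Solving gives a_0 = 96/35, a_1 = -12/5, a_2 = 11/7, so
  g(x) = 11*x^2/7 - 12*x/5 + 96/35.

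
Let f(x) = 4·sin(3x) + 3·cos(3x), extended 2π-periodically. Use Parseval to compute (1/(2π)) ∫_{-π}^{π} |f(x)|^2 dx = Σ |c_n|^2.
Σ |c_n|^2 = 25/2

Expand |f|^2 and use orthogonality of {sin(nx), cos(mx)} on [-π, π]:
  ∫_{-π}^{π} sin(nx)^2 dx = π, ∫ cos(mx)^2 dx = π, and cross terms integrate to 0.
So ∫_{-π}^{π} f(x)^2 dx = 4^2 · π + 3^2 · π = (16 + 9)π.
Divide by 2π: (16 + 9)/2 = 25/2.
By Parseval, this equals Σ |c_n|^2.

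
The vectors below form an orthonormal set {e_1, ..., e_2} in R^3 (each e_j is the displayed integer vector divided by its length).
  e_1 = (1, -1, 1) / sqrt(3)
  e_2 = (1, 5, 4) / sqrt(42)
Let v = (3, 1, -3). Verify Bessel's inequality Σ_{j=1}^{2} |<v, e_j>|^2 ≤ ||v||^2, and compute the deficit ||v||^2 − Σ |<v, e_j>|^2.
Σ |<v, e_j>|^2 = 5/7; ||v||^2 = 19; deficit = 128/7

Write each e_j = u_j / sqrt(<u_j, u_j>) where u_j is the displayed integer vector. Then <v, e_j> = <v, u_j> / sqrt(<u_j, u_j>), so |<v, e_j>|^2 = <v, u_j>^2 / <u_j, u_j>.
Coefficients: <v, e_1> = -1/sqrt(3), <v, e_2> = -4/sqrt(42).
Square and sum: Σ |<v, e_j>|^2 = 5/7.
Compute ||v||^2 = v·v = 19.
Deficit = 19 − 5/7 = 128/7 ≥ 0, confirming Bessel's inequality. (The deficit equals ||v − Σ <v,e_j> e_j||^2, the squared distance from v to span{e_j}.)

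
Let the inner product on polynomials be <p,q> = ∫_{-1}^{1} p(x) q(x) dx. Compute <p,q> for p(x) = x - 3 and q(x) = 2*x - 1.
<p,q> = 22/3

Expand the product: p(x)·q(x) = 2*x^2 - 7*x + 3.
∫_{-1}^{1} of each monomial x^k gives [2/(k+1) if k even, 0 if k odd]. Integrating term-by-term (or equivalently evaluating the antiderivative F(x) = 2*x^3/3 - 7*x^2/2 + 3*x at the endpoints):
  F(1) − F(−1) = 1/6 − (-43/6) = 22/3.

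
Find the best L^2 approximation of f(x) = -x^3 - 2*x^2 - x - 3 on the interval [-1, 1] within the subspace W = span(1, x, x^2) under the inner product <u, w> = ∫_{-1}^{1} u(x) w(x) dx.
g(x) = -2*x^2 - 8*x/5 - 3

The best approximation g ∈ W is the orthogonal projection of f onto W. Writing g = a_0 + a_1 x + a_2 x^2, the coefficients solve the normal equations G · a = b where
  G_{ij} = <φ_i, φ_j> and b_i = <f, φ_i>, with φ_0 = 1, φ_1 = x, φ_2 = x^2.
G =
  [2, 0, 2/3]
  [0, 2/3, 0]
  [2/3, 0, 2/5],
b = (-22/3, -16/15, -14/5).
Solving gives a_0 = -3, a_1 = -8/5, a_2 = -2, so
  g(x) = -2*x^2 - 8*x/5 - 3.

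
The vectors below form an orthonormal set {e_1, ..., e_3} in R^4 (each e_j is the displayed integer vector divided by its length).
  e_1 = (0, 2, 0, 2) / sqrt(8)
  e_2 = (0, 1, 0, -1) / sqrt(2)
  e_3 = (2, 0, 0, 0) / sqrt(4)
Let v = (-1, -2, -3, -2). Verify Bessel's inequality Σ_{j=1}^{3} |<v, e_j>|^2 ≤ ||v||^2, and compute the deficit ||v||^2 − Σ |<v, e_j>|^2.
Σ |<v, e_j>|^2 = 9; ||v||^2 = 18; deficit = 9

Write each e_j = u_j / sqrt(<u_j, u_j>) where u_j is the displayed integer vector. Then <v, e_j> = <v, u_j> / sqrt(<u_j, u_j>), so |<v, e_j>|^2 = <v, u_j>^2 / <u_j, u_j>.
Coefficients: <v, e_1> = -8/sqrt(8), <v, e_2> = 0/sqrt(2), <v, e_3> = -2/sqrt(4).
Square and sum: Σ |<v, e_j>|^2 = 9.
Compute ||v||^2 = v·v = 18.
Deficit = 18 − 9 = 9 ≥ 0, confirming Bessel's inequality. (The deficit equals ||v − Σ <v,e_j> e_j||^2, the squared distance from v to span{e_j}.)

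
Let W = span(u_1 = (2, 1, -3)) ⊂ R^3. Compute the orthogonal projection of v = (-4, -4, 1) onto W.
proj_W(v) = (-15/7, -15/14, 45/14)

Set up U = [u_1 | ... | u_1] ∈ R^(3×1). The projector onto W = col(U) is P = U (U^T U)^(-1) U^T.
Compute U^T U =
  [14],
and U^T v = (-15).
Solve U^T U · c = U^T v for the coefficients: c = (-15/14). The projection is proj_W(v) = U c.
Check: (v - proj_W(v)) · u_1 = 0  (should be 0).
Result: proj_W(v) = (-15/7, -15/14, 45/14).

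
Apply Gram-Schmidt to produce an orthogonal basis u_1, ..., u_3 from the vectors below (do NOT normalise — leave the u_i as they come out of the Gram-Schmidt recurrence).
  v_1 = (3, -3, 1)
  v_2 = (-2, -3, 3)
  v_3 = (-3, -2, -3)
Orthogonal basis:
  u_1 = (3, -3, 1)
  u_2 = (-56/19, -39/19, 51/19)
  u_3 = (-255/191, -935/382, -1275/382)

Apply the Gram-Schmidt recurrence
  u_1 = v_1
  u_i = v_i − Σ_{j<i} ((v_i · u_j) / (u_j · u_j)) · u_j.

Step by step this gives:
  u_1 = (3, -3, 1)
  u_2 = (-56/19, -39/19, 51/19)
  u_3 = (-255/191, -935/382, -1275/382)

Orthogonality check:
  u_2 · u_1 = 0 (should be 0)
  u_3 · u_1 = 0 (should be 0)
  u_3 · u_2 = 0 (should be 0)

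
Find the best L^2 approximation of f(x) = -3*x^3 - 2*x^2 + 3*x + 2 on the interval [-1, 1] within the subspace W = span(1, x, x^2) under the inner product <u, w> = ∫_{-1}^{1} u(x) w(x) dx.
g(x) = -2*x^2 + 6*x/5 + 2

The best approximation g ∈ W is the orthogonal projection of f onto W. Writing g = a_0 + a_1 x + a_2 x^2, the coefficients solve the normal equations G · a = b where
  G_{ij} = <φ_i, φ_j> and b_i = <f, φ_i>, with φ_0 = 1, φ_1 = x, φ_2 = x^2.
G =
  [2, 0, 2/3]
  [0, 2/3, 0]
  [2/3, 0, 2/5],
b = (8/3, 4/5, 8/15).
Solving gives a_0 = 2, a_1 = 6/5, a_2 = -2, so
  g(x) = -2*x^2 + 6*x/5 + 2.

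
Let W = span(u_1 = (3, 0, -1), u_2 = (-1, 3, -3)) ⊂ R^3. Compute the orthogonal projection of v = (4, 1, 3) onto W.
proj_W(v) = (613/190, -30/19, 129/190)

Set up U = [u_1 | ... | u_2] ∈ R^(3×2). The projector onto W = col(U) is P = U (U^T U)^(-1) U^T.
Compute U^T U =
  [10, 0]
  [0, 19],
and U^T v = (9, -10).
Solve U^T U · c = U^T v for the coefficients: c = (9/10, -10/19). The projection is proj_W(v) = U c.
Check: (v - proj_W(v)) · u_1 = 0  (should be 0).
Check: (v - proj_W(v)) · u_2 = 0  (should be 0).
Result: proj_W(v) = (613/190, -30/19, 129/190).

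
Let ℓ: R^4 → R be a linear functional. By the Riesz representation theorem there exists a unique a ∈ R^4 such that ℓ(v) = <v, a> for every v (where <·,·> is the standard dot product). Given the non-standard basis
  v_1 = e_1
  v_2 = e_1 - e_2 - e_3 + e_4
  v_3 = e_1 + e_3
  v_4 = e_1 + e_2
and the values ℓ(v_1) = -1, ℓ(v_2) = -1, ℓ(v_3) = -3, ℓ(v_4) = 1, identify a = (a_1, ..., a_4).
a = (-1, 2, -2, 0)

Write a = (a_1, ..., a_4) in the standard basis. For each basis vector v_i, ℓ(v_i) = <v_i, a> is a linear equation in the a_j's. Collect the n equations into a matrix system V a = ℓ, where row i of V is v_i (expressed in the standard basis). Since V is invertible (lower-triangular with 1s on the diagonal, up to permutation), solve by back-substitution:
  V =
[[1, 0, 0, 0],
 [1, -1, -1, 1],
 [1, 0, 1, 0],
 [1, 1, 0, 0]]
  V a = (-1, -1, -3, 1)
Solving gives a = (-1, 2, -2, 0).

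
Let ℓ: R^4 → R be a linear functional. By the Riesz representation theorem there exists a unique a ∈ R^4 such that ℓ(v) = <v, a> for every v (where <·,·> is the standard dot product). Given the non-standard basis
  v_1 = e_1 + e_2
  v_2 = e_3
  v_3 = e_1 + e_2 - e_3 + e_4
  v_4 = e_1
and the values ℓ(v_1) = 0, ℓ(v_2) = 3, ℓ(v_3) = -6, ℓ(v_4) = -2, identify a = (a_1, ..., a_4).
a = (-2, 2, 3, -3)

Write a = (a_1, ..., a_4) in the standard basis. For each basis vector v_i, ℓ(v_i) = <v_i, a> is a linear equation in the a_j's. Collect the n equations into a matrix system V a = ℓ, where row i of V is v_i (expressed in the standard basis). Since V is invertible (lower-triangular with 1s on the diagonal, up to permutation), solve by back-substitution:
  V =
[[1, 1, 0, 0],
 [0, 0, 1, 0],
 [1, 1, -1, 1],
 [1, 0, 0, 0]]
  V a = (0, 3, -6, -2)
Solving gives a = (-2, 2, 3, -3).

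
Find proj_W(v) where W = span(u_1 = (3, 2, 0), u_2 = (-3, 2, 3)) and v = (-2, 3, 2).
proj_W(v) = (-48/29, 72/29, 78/29)

Set up U = [u_1 | ... | u_2] ∈ R^(3×2). The projector onto W = col(U) is P = U (U^T U)^(-1) U^T.
Compute U^T U =
  [13, -5]
  [-5, 22],
and U^T v = (0, 18).
Solve U^T U · c = U^T v for the coefficients: c = (10/29, 26/29). The projection is proj_W(v) = U c.
Check: (v - proj_W(v)) · u_1 = 0  (should be 0).
Check: (v - proj_W(v)) · u_2 = 0  (should be 0).
Result: proj_W(v) = (-48/29, 72/29, 78/29).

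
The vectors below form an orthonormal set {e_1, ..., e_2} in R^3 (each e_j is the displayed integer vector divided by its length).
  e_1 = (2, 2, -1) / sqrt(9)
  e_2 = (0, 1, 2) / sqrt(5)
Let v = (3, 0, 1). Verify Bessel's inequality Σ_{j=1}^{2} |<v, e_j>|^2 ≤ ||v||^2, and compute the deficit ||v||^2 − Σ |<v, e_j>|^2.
Σ |<v, e_j>|^2 = 161/45; ||v||^2 = 10; deficit = 289/45

Write each e_j = u_j / sqrt(<u_j, u_j>) where u_j is the displayed integer vector. Then <v, e_j> = <v, u_j> / sqrt(<u_j, u_j>), so |<v, e_j>|^2 = <v, u_j>^2 / <u_j, u_j>.
Coefficients: <v, e_1> = 5/sqrt(9), <v, e_2> = 2/sqrt(5).
Square and sum: Σ |<v, e_j>|^2 = 161/45.
Compute ||v||^2 = v·v = 10.
Deficit = 10 − 161/45 = 289/45 ≥ 0, confirming Bessel's inequality. (The deficit equals ||v − Σ <v,e_j> e_j||^2, the squared distance from v to span{e_j}.)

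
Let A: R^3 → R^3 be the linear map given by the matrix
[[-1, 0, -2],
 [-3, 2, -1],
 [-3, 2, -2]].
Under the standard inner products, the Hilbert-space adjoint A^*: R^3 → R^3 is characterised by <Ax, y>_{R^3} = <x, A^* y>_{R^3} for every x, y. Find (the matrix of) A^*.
A^* = A^T =
[[-1, -3, -3],
 [0, 2, 2],
 [-2, -1, -2]]

For real matrices with standard dot products, the defining identity <Ax, y> = <x, A^* y> gives (Ax)^T y = x^T (A^*) y, i.e. x^T A^T y = x^T (A^*) y. Since this holds for all x, y, we must have A^* = A^T. Therefore
A^* =
[[-1, -3, -3],
 [0, 2, 2],
 [-2, -1, -2]].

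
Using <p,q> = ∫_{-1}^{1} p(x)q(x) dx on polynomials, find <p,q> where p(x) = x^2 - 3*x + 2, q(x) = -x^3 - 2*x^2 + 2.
<p,q> = 106/15

Expand the product: p(x)·q(x) = -x^5 + x^4 + 4*x^3 - 2*x^2 - 6*x + 4.
∫_{-1}^{1} of each monomial x^k gives [2/(k+1) if k even, 0 if k odd]. Integrating term-by-term (or equivalently evaluating the antiderivative F(x) = -x^6/6 + x^5/5 + x^4 - 2*x^3/3 - 3*x^2 + 4*x at the endpoints):
  F(1) − F(−1) = 41/30 − (-57/10) = 106/15.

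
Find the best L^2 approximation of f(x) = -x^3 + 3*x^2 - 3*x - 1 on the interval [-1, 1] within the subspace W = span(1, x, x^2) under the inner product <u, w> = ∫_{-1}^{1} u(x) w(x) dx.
g(x) = 3*x^2 - 18*x/5 - 1

The best approximation g ∈ W is the orthogonal projection of f onto W. Writing g = a_0 + a_1 x + a_2 x^2, the coefficients solve the normal equations G · a = b where
  G_{ij} = <φ_i, φ_j> and b_i = <f, φ_i>, with φ_0 = 1, φ_1 = x, φ_2 = x^2.
G =
  [2, 0, 2/3]
  [0, 2/3, 0]
  [2/3, 0, 2/5],
b = (0, -12/5, 8/15).
Solving gives a_0 = -1, a_1 = -18/5, a_2 = 3, so
  g(x) = 3*x^2 - 18*x/5 - 1.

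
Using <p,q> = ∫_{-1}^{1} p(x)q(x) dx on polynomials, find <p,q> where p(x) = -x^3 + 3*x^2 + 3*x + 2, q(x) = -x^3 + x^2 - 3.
<p,q> = -344/21

Expand the product: p(x)·q(x) = x^6 - 4*x^5 + 4*x^3 - 7*x^2 - 9*x - 6.
∫_{-1}^{1} of each monomial x^k gives [2/(k+1) if k even, 0 if k odd]. Integrating term-by-term (or equivalently evaluating the antiderivative F(x) = x^7/7 - 2*x^6/3 + x^4 - 7*x^3/3 - 9*x^2/2 - 6*x at the endpoints):
  F(1) − F(−1) = -173/14 − (169/42) = -344/21.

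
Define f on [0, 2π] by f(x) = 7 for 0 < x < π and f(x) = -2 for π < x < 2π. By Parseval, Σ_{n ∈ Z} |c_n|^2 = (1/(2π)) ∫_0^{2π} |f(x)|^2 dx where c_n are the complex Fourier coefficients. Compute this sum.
Σ |c_n|^2 = 53/2

Parseval equates the L^2 energy of f (normalised by 1/(2π)) with the ℓ^2 sum of its Fourier coefficients: (1/(2π)) ∫_0^{2π} |f|^2 = Σ |c_n|^2.
Compute the left side: (1/(2π)) [∫_0^π 7^2 dx + ∫_π^{2π} (-2)^2 dx] = (1/(2π)) · (49π + 4π) = (49 + 4)/2 = 53/2.
So Σ_{n ∈ Z} |c_n|^2 = 53/2.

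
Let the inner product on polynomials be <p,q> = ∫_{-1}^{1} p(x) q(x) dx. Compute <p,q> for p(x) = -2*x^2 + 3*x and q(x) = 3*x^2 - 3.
<p,q> = 8/5

Expand the product: p(x)·q(x) = -6*x^4 + 9*x^3 + 6*x^2 - 9*x.
∫_{-1}^{1} of each monomial x^k gives [2/(k+1) if k even, 0 if k odd]. Integrating term-by-term (or equivalently evaluating the antiderivative F(x) = -6*x^5/5 + 9*x^4/4 + 2*x^3 - 9*x^2/2 at the endpoints):
  F(1) − F(−1) = -29/20 − (-61/20) = 8/5.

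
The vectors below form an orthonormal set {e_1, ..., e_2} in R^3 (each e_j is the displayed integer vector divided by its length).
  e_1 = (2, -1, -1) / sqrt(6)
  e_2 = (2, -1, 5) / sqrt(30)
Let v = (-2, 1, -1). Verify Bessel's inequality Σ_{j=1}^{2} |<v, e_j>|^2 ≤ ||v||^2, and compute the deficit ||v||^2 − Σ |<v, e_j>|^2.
Σ |<v, e_j>|^2 = 6; ||v||^2 = 6; deficit = 0

Write each e_j = u_j / sqrt(<u_j, u_j>) where u_j is the displayed integer vector. Then <v, e_j> = <v, u_j> / sqrt(<u_j, u_j>), so |<v, e_j>|^2 = <v, u_j>^2 / <u_j, u_j>.
Coefficients: <v, e_1> = -4/sqrt(6), <v, e_2> = -10/sqrt(30).
Square and sum: Σ |<v, e_j>|^2 = 6.
Compute ||v||^2 = v·v = 6.
Deficit = 6 − 6 = 0 ≥ 0, confirming Bessel's inequality. (The deficit equals ||v − Σ <v,e_j> e_j||^2, the squared distance from v to span{e_j}.)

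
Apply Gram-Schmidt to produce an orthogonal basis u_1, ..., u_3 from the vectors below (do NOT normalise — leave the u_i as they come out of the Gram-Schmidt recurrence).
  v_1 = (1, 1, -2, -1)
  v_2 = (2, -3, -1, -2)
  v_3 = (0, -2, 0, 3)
Orthogonal basis:
  u_1 = (1, 1, -2, -1)
  u_2 = (11/7, -24/7, -1/7, -11/7)
  u_3 = (20/39, -11/13, -55/39, 97/39)

Apply the Gram-Schmidt recurrence
  u_1 = v_1
  u_i = v_i − Σ_{j<i} ((v_i · u_j) / (u_j · u_j)) · u_j.

Step by step this gives:
  u_1 = (1, 1, -2, -1)
  u_2 = (11/7, -24/7, -1/7, -11/7)
  u_3 = (20/39, -11/13, -55/39, 97/39)

Orthogonality check:
  u_2 · u_1 = 0 (should be 0)
  u_3 · u_1 = 0 (should be 0)
  u_3 · u_2 = 0 (should be 0)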